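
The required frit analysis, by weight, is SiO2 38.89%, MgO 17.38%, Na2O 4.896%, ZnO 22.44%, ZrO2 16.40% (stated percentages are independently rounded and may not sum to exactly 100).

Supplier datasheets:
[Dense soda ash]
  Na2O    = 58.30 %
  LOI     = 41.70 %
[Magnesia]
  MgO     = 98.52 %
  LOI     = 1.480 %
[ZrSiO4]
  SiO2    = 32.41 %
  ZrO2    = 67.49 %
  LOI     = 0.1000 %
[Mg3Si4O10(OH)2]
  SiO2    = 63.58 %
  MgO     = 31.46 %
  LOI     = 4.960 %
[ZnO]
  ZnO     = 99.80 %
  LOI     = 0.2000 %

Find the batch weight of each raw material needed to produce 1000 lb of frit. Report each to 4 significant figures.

Batch per 1000 lb frit:
  Dense soda ash: 83.98 lb
  Magnesia: 20.64 lb
  ZrSiO4: 243.0 lb
  Mg3Si4O10(OH)2: 487.8 lb
  ZnO: 224.8 lb
Total batch = 1060 lb; LOI loss = 60.21 lb; yield = 94.32%

Mid-chain values are printed (rounded to four significant digits) between the steps — the whole derivation maintains exact precision from first step to last; each reported figure includes exactly one rounding. All derived quantities, which include the five compositions, net glass mass, yield, the totals, ignition loss, are computed in full float precision, as quoted within the problem or the answer, from the batch weights on 1000 lb of glass.
Target masses of each oxide per 1000 lb frit:
  SiO2: 38.89% × 1000 = 388.9 lb
  MgO: 17.38% × 1000 = 173.8 lb
  Na2O: 4.896% × 1000 = 48.96 lb
  ZnO: 22.44% × 1000 = 224.4 lb
  ZrO2: 16.40% × 1000 = 164.0 lb
Checking each oxide sum working from each reported weight, at the basis given (sums match the target masses within answer rounding):
  SiO2: 243.0·0.3241 + 487.8·0.6358 = 388.9 lb (target 388.9 lb)
  MgO: 20.64·0.9852 + 487.8·0.3146 = 173.8 lb (target 173.8 lb)
  Na2O: 83.98·0.5830 = 48.96 lb (target 48.96 lb)
  ZnO: 224.8·0.9980 = 224.4 lb (target 224.4 lb)
  ZrO2: 243.0·0.6749 = 164.0 lb (target 164.0 lb)
Glass-mass bookkeeping: batch Σ − ignition loss = 1000 lb (the targets, summed, come to 1000 lb; the stated basis being 1000 lb — a pure rounding effect).
Adding the batch up: Σ batch = 1060 lb; the LOI term Σ batch·LOI equals 60.21 lb; yield = glass ÷ total batch = 94.32%.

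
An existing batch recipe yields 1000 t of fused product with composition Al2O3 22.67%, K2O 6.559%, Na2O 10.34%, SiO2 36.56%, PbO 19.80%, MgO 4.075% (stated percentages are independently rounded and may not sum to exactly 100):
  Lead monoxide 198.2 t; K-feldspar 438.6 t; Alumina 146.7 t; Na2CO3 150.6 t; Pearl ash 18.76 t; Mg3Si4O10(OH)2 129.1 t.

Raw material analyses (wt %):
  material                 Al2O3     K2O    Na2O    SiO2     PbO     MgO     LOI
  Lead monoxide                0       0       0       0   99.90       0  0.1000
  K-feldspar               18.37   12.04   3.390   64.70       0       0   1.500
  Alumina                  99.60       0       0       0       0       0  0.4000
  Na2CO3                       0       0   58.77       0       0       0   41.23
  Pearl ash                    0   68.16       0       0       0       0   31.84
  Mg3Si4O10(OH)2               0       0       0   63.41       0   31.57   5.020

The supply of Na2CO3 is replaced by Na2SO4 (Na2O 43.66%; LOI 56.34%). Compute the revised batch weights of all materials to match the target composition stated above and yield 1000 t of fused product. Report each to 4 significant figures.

Full precision is kept at all times — values along the way are displayed rounded off to 4 significant digits on the page; each reported value is rounded a single time — all derived quantities (six oxide percentages, the totals, LOI, net glass mass, the yield) are recomputed at full precision from the batch weights at 1000 t of glass, as given in the problem or the answer.
Per-oxide target masses for 1000 t fused product:
  Al2O3: 22.67% × 1000 = 226.7 t
  K2O: 6.559% × 1000 = 65.59 t
  Na2O: 10.34% × 1000 = 103.4 t
  SiO2: 36.56% × 1000 = 365.6 t
  PbO: 19.80% × 1000 = 198.0 t
  MgO: 4.075% × 1000 = 40.75 t
Balance tally, oxide-wise, given the weights on record, per the basis as stated (sums match the target masses exact up to rounding of places):
  Al2O3: 438.6·0.1837 + 146.7·0.9960 = 226.7 t (target 226.7 t)
  K2O: 438.6·0.1204 + 18.76·0.6816 = 65.59 t (target 65.59 t)
  Na2O: 438.6·0.03390 + 202.8·0.4366 = 103.4 t (target 103.4 t)
  SiO2: 438.6·0.6470 + 129.1·0.6341 = 365.6 t (target 365.6 t)
  PbO: 198.2·0.9990 = 198.0 t (target 198.0 t)
  MgO: 129.1·0.3157 = 40.76 t (target 40.75 t)
Glass-mass sanity pass: Σ batch − LOI loss = 1000 t (per-oxide target masses sum to 1000 t; against the stated basis, 1000 t — gaps are rounding artifacts).
Whole-batch sum: Σ batch = 1134 t; Σ batch·LOI gives LOI loss = 134.1 t; as yield: glass ÷ batch → 88.18%.

Revised batch per 1000 t fused product:
  Lead monoxide: 198.2 t
  K-feldspar: 438.6 t
  Alumina: 146.7 t
  Na2SO4: 202.8 t
  Pearl ash: 18.76 t
  Mg3Si4O10(OH)2: 129.1 t
Total batch = 1134 t; LOI loss = 134.1 t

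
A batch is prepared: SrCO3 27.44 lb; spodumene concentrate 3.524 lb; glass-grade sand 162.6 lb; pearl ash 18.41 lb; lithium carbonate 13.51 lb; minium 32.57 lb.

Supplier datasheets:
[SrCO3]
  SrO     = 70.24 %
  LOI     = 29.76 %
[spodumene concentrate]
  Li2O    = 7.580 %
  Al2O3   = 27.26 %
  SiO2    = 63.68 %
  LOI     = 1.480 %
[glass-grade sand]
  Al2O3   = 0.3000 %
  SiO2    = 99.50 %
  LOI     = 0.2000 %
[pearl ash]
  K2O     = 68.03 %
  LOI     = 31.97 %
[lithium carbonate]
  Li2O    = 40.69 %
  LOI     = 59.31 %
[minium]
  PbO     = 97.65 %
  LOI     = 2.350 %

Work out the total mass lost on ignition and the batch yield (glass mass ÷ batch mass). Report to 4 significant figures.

LOI loss = 23.21 lb; glass = 234.8 lb; yield = 91.01%

Each numeric step keeps exact precision through the solve; in-progress results appear rounded to 4 significant figures across the worked steps — exactly one rounding goes into every reported figure. The derived quantities, which include glass mass, ignition loss, the six compositions, yield, totals, are recomputed in full precision, as written in the problem or answer text, starting from the weights for 234.8 lb of glass.
Loss on ignition, line by line:
  SrCO3: 27.44 × 0.2976 = 8.166 lb
  spodumene concentrate: 3.524 × 0.01480 = 0.05216 lb
  glass-grade sand: 162.6 × 0.002000 = 0.3252 lb
  pearl ash: 18.41 × 0.3197 = 5.886 lb
  lithium carbonate: 13.51 × 0.5931 = 8.013 lb
  minium: 32.57 × 0.02350 = 0.7654 lb
Total LOI = 23.21 lb
Glass = batch − LOI = 258.1 − 23.21 = 234.8 lb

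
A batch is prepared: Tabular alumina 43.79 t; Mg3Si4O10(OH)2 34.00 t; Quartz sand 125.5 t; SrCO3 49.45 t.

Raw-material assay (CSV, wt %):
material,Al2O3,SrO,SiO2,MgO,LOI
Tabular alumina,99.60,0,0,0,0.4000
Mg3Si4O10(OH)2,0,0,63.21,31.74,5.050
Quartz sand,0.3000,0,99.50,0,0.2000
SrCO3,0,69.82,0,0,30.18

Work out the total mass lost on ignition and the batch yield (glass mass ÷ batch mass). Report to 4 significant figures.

The whole derivation keeps full float precision in every operation. Intermediates appear rounded off to 4 significant figures within the worked lines — every reported number receives exactly one rounding. Derived quantities, which include glass mass, LOI, totals, the four compositions, the yield, are rebuilt at exact precision, exactly as printed in question or answer, using the weight values per 235.7 t of glass.
Per-material ignition loss:
  Tabular alumina: 43.79 × 0.004000 = 0.1752 t
  Mg3Si4O10(OH)2: 34.00 × 0.05050 = 1.717 t
  Quartz sand: 125.5 × 0.002000 = 0.2510 t
  SrCO3: 49.45 × 0.3018 = 14.92 t
Total LOI = 17.07 t
Glass = batch − LOI = 252.7 − 17.07 = 235.7 t

LOI loss = 17.07 t; glass = 235.7 t; yield = 93.25%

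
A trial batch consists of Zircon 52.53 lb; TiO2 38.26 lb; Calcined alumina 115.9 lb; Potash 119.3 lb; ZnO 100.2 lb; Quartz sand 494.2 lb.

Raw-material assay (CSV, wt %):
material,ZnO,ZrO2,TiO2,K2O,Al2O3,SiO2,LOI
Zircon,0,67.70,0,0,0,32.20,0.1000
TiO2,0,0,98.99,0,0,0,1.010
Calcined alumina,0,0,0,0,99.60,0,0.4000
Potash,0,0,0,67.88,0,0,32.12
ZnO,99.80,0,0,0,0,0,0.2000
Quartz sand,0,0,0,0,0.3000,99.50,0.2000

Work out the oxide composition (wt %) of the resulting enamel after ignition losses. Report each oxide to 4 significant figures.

Glass mass = 880.0 lb (batch 920.4 − LOI 40.41).
Composition: ZnO 11.36%, ZrO2 4.041%, TiO2 4.304%, K2O 9.203%, Al2O3 13.29%, SiO2 57.80%

Every computation carries full precision from first step to last — in-progress results are displayed rounded off to 4 significant digits in the printout; a single rounding completes every reported value; all derived quantities (totals, the yield, net glass mass, the six compositions, ignition loss) are computed in full float precision using the weight values for 880.0 lb of glass, precisely as stated by problem or answer.
Oxide masses out of the charge:
  ZnO: 100.2·0.9980 = 100.0 lb
  ZrO2: 52.53·0.6770 = 35.56 lb
  TiO2: 38.26·0.9899 = 37.87 lb
  K2O: 119.3·0.6788 = 80.98 lb
  Al2O3: 115.9·0.9960 + 494.2·0.003000 = 116.9 lb
  SiO2: 52.53·0.3220 + 494.2·0.9950 = 508.6 lb
LOI: 52.53·0.001000 + 38.26·0.01010 + 115.9·0.004000 + 119.3·0.3212 + 100.2·0.002000 + 494.2·0.002000 = 40.41 lb
Glass = total batch minus LOI = 920.4 − 40.41 = 880.0 lb (the oxide masses sum to this)
each oxide over glass, ×100, is wt %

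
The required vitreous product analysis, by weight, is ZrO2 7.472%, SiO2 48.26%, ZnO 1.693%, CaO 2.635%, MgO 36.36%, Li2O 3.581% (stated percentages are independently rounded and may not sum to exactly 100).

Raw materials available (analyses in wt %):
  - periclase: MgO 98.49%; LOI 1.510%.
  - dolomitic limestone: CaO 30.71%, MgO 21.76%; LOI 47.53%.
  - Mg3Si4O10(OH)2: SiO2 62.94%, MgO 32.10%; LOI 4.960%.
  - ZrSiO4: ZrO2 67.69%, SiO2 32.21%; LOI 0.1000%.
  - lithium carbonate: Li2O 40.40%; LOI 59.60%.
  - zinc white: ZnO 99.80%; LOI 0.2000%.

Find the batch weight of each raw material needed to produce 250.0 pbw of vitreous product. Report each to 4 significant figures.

Rounding to four significant digits applies to every mid-chain value as shown; full precision is maintained at all times; each reported figure takes just one rounding; all derived quantities, including yield, the six compositions, totals, glass mass, ignition loss, are re-derived from the batch weights per 250.0 pbw of glass in full float precision exactly as shown in problem or answer.
Target masses of each oxide per 250.0 pbw vitreous product:
  ZrO2: 7.472% × 250.0 = 18.68 pbw
  SiO2: 48.26% × 250.0 = 120.6 pbw
  ZnO: 1.693% × 250.0 = 4.232 pbw
  CaO: 2.635% × 250.0 = 6.588 pbw
  MgO: 36.36% × 250.0 = 90.90 pbw
  Li2O: 3.581% × 250.0 = 8.952 pbw
Oxide-by-oxide audit on the weights just shown, against the basis in use (summed amounts equal target values once rounding is allowed for):
  ZrO2: 27.60·0.6769 = 18.68 pbw (target 18.68 pbw)
  SiO2: 177.6·0.6294 + 27.60·0.3221 = 120.7 pbw (target 120.6 pbw)
  ZnO: 4.241·0.9980 = 4.233 pbw (target 4.232 pbw)
  CaO: 21.45·0.3071 = 6.587 pbw (target 6.588 pbw)
  MgO: 29.68·0.9849 + 21.45·0.2176 + 177.6·0.3210 = 90.91 pbw (target 90.90 pbw)
  Li2O: 22.16·0.4040 = 8.953 pbw (target 8.952 pbw)
Glass mass check: net batch after ignition = 250.0 pbw (per-oxide target masses sum to 250.0 pbw; basis as stated: 250.0 pbw — deltas are rounding alone).
Total batch = Σ batch = 282.7 pbw; the LOI term Σ batch·LOI equals 32.70 pbw; the yield ratio, glass ÷ batch: 88.44%.

Batch per 250.0 pbw vitreous product:
  periclase: 29.68 pbw
  dolomitic limestone: 21.45 pbw
  Mg3Si4O10(OH)2: 177.6 pbw
  ZrSiO4: 27.60 pbw
  lithium carbonate: 22.16 pbw
  zinc white: 4.241 pbw
Total batch = 282.7 pbw; LOI loss = 32.70 pbw; yield = 88.44%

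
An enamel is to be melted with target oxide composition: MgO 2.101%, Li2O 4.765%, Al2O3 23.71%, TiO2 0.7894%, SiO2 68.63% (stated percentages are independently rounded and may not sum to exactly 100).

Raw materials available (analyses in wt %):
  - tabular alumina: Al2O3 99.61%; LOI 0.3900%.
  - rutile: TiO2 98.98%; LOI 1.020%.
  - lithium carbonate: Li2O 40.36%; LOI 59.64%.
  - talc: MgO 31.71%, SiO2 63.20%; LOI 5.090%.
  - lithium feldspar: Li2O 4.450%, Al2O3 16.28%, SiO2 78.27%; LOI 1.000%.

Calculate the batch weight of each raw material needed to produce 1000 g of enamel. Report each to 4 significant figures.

Batch per 1000 g enamel:
  tabular alumina: 103.5 g
  rutile: 7.975 g
  lithium carbonate: 27.28 g
  talc: 66.26 g
  lithium feldspar: 823.3 g
Total batch = 1028 g; LOI loss = 28.36 g; yield = 97.24%

The working math runs at full float precision through every step. Mid-chain values are shown rounded to 4 significant digits in the working; each reported number is rounded exactly once. The derived quantities are re-derived in exact precision (yield, totals, glass mass, five oxide percentages, LOI) from the weighed amounts for 1000 g of glass, as they appear in the problem or answer text.
Oxide-by-oxide targets in 1000 g enamel:
  MgO: 2.101% × 1000 = 21.01 g
  Li2O: 4.765% × 1000 = 47.65 g
  Al2O3: 23.71% × 1000 = 237.1 g
  TiO2: 0.7894% × 1000 = 7.894 g
  SiO2: 68.63% × 1000 = 686.3 g
Sums-versus-targets review per the reported batch figures, for the quoted basis mass (target by target, the sums agree exact up to rounding of places):
  MgO: 66.26·0.3171 = 21.01 g (target 21.01 g)
  Li2O: 27.28·0.4036 + 823.3·0.04450 = 47.65 g (target 47.65 g)
  Al2O3: 103.5·0.9961 + 823.3·0.1628 = 237.1 g (target 237.1 g)
  TiO2: 7.975·0.9898 = 7.894 g (target 7.894 g)
  SiO2: 66.26·0.6320 + 823.3·0.7827 = 686.3 g (target 686.3 g)
Glass-mass sanity pass: Σ batch − LOI loss = 1000 g (oxide target masses add up to 1000 g; with the basis standing at 1000 g — gaps are rounding artifacts).
Whole-batch sum: Σ batch = 1028 g; LOI loss = Σ batch·LOI = 28.36 g; yield, glass over the total, = 97.24%.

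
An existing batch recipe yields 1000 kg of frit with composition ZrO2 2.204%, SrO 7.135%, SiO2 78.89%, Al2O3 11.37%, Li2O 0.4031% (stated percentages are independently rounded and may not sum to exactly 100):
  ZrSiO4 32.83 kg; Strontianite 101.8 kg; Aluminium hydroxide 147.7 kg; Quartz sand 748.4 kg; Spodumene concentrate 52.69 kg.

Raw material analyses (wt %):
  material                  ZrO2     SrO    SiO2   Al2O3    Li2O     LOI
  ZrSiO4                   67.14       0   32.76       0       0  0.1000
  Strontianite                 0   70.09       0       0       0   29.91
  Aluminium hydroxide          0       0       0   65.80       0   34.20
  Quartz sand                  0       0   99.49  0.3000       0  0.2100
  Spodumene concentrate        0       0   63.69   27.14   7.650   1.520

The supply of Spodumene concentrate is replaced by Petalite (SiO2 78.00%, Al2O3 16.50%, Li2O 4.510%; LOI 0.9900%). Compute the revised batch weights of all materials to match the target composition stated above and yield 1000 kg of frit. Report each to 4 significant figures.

In-progress results are displayed, rounded to four significant digits, in the working; the whole derivation carries exact precision in every operation. Exactly one rounding is applied to each reported value — derived quantities are rebuilt at full precision (the yield, glass mass, the totals, five oxide percentages, LOI) from the batch weights on 1000 kg of glass precisely as stated by question or answer.
The oxide mass targets at 1000 kg frit:
  ZrO2: 2.204% × 1000 = 22.04 kg
  SrO: 7.135% × 1000 = 71.35 kg
  SiO2: 78.89% × 1000 = 788.9 kg
  Al2O3: 11.37% × 1000 = 113.7 kg
  Li2O: 0.4031% × 1000 = 4.031 kg
A balance pass over the oxides, using the reported weights, relative to the basis at hand (delivered sums recover each target net of answer rounding effects):
  ZrO2: 32.83·0.6714 = 22.04 kg (target 22.04 kg)
  SrO: 101.8·0.7009 = 71.35 kg (target 71.35 kg)
  SiO2: 32.83·0.3276 + 712.1·0.9949 + 89.38·0.7800 = 788.9 kg (target 788.9 kg)
  Al2O3: 147.1·0.6580 + 712.1·0.003000 + 89.38·0.1650 = 113.7 kg (target 113.7 kg)
  Li2O: 89.38·0.04510 = 4.031 kg (target 4.031 kg)
Mass balance on the glass: whole batch net of LOI = 1000 kg (the targets, summed, come to 1000 kg; with the basis standing at 1000 kg — differing by rounding only).
Adding the batch up: Σ batch = 1083 kg; the LOI term Σ batch·LOI equals 83.17 kg; yield = glass ÷ total batch = 92.32%.

Revised batch per 1000 kg frit:
  ZrSiO4: 32.83 kg
  Strontianite: 101.8 kg
  Aluminium hydroxide: 147.1 kg
  Quartz sand: 712.1 kg
  Petalite: 89.38 kg
Total batch = 1083 kg; LOI loss = 83.17 kg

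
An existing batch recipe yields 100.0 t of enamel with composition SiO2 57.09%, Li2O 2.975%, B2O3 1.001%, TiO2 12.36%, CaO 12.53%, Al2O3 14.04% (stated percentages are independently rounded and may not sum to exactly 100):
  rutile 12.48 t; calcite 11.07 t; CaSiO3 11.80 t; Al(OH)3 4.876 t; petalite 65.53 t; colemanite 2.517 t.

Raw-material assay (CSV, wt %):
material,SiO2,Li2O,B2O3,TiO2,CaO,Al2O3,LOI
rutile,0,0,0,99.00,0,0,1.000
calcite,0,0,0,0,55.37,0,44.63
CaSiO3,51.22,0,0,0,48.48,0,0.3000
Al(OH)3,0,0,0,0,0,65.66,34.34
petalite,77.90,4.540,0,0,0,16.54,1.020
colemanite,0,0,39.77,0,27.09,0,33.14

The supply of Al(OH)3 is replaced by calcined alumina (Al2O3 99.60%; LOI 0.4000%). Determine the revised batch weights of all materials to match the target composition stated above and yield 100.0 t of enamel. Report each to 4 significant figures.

Revised batch per 100.0 t enamel:
  rutile: 12.48 t
  calcite: 11.07 t
  CaSiO3: 11.80 t
  calcined alumina: 3.214 t
  petalite: 65.53 t
  colemanite: 2.517 t
Total batch = 106.6 t; LOI loss = 6.616 t

Mid-chain values are displayed, rounded to four significant figures, across the worked steps — the whole derivation runs at exact precision through the solve. Each reported number takes a single rounding; all derived quantities, including yield, totals, the six compositions, glass mass, ignition loss, are carried using the weight values per 100.0 t of glass in full precision as given in problem or answer.
Target oxide masses per 100.0 t enamel:
  SiO2: 57.09% × 100.0 = 57.09 t
  Li2O: 2.975% × 100.0 = 2.975 t
  B2O3: 1.001% × 100.0 = 1.001 t
  TiO2: 12.36% × 100.0 = 12.36 t
  CaO: 12.53% × 100.0 = 12.53 t
  Al2O3: 14.04% × 100.0 = 14.04 t
A balance pass over the oxides, per the reported batch figures, versus the basis set out (target by target, the sums agree inside rounding margins):
  SiO2: 11.80·0.5122 + 65.53·0.7790 = 57.09 t (target 57.09 t)
  Li2O: 65.53·0.04540 = 2.975 t (target 2.975 t)
  B2O3: 2.517·0.3977 = 1.001 t (target 1.001 t)
  TiO2: 12.48·0.9900 = 12.36 t (target 12.36 t)
  CaO: 11.07·0.5537 + 11.80·0.4848 + 2.517·0.2709 = 12.53 t (target 12.53 t)
  Al2O3: 3.214·0.9960 + 65.53·0.1654 = 14.04 t (target 14.04 t)
Auditing the glass mass value: total batch − LOI = 99.99 t (per-oxide target masses sum to 100.0 t; basis as stated: 100.0 t — differing by rounding only).
Adding the batch up: Σ batch = 106.6 t; Σ batch·LOI gives LOI loss = 6.616 t; yield = glass ÷ total batch = 93.79%.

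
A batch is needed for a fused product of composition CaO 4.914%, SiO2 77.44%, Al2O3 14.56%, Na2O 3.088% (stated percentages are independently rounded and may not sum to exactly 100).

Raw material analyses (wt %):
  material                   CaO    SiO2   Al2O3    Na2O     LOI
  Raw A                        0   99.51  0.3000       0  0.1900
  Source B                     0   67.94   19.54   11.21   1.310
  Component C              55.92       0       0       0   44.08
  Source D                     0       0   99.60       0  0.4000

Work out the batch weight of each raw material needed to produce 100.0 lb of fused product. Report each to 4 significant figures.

Batch per 100.0 lb fused product:
  Raw A: 59.01 lb
  Source B: 27.55 lb
  Component C: 8.788 lb
  Source D: 9.036 lb
Total batch = 104.4 lb; LOI loss = 4.383 lb; yield = 95.80%

All arithmetic carries exact precision all the way through — mid-chain values appear (rounded to 4 significant figures) across the worked steps — a single rounding yields every reported number. All derived quantities (yield, ignition loss, net glass mass, the totals, the four compositions) are carried from the batch weights for 100.0 lb of glass at full float precision precisely as stated by problem or answer.
Target masses of each oxide per 100.0 lb fused product:
  CaO: 4.914% × 100.0 = 4.914 lb
  SiO2: 77.44% × 100.0 = 77.44 lb
  Al2O3: 14.56% × 100.0 = 14.56 lb
  Na2O: 3.088% × 100.0 = 3.088 lb
Verifying the oxide balance on the weights just shown, versus the basis set out (sums match the target masses given rounding of the digits):
  CaO: 8.788·0.5592 = 4.914 lb (target 4.914 lb)
  SiO2: 59.01·0.9951 + 27.55·0.6794 = 77.44 lb (target 77.44 lb)
  Al2O3: 59.01·0.003000 + 27.55·0.1954 + 9.036·0.9960 = 14.56 lb (target 14.56 lb)
  Na2O: 27.55·0.1121 = 3.088 lb (target 3.088 lb)
The glass-mass cross-check: batch total minus LOI = 100.0 lb (oxide target masses add up to 100.0 lb; basis as stated: 100.0 lb — a pure rounding effect).
Batch grand total — Σ batch = 104.4 lb; LOI removed, Σ of batch·LOI: 4.383 lb; as yield: glass ÷ batch → 95.80%.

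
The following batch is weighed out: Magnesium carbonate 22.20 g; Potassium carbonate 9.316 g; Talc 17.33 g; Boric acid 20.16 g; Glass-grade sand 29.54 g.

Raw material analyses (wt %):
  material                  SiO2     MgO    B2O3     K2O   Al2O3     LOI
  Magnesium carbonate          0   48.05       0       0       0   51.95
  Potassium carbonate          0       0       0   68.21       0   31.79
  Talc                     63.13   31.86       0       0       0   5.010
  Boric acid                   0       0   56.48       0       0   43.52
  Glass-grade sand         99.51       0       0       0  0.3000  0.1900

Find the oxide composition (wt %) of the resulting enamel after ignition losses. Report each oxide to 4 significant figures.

Every computation holds full float precision from first step to last; the intermediate values are printed, with 4-significant-figure rounding, across the worked steps — every reported figure is rounded a single time; all derived quantities are carried from the batch weights at 74.35 g of glass at full precision (five oxide percentages, the totals, net glass mass, the yield, ignition loss), as quoted within the problem or answer text.
Mass of each oxide from the mix:
  SiO2: 17.33·0.6313 + 29.54·0.9951 = 40.34 g
  MgO: 22.20·0.4805 + 17.33·0.3186 = 16.19 g
  B2O3: 20.16·0.5648 = 11.39 g
  K2O: 9.316·0.6821 = 6.354 g
  Al2O3: 29.54·0.003000 = 0.08862 g
LOI: 22.20·0.5195 + 9.316·0.3179 + 17.33·0.05010 + 20.16·0.4352 + 29.54·0.001900 = 24.19 g
The glass mass, total less LOI, = 98.55 − 24.19 = 74.35 g (the oxide masses sum to this)
wt %: oxide over glass, times 100

Glass mass = 74.35 g (batch 98.55 − LOI 24.19).
Composition: SiO2 54.25%, MgO 21.77%, B2O3 15.31%, K2O 8.546%, Al2O3 0.1192%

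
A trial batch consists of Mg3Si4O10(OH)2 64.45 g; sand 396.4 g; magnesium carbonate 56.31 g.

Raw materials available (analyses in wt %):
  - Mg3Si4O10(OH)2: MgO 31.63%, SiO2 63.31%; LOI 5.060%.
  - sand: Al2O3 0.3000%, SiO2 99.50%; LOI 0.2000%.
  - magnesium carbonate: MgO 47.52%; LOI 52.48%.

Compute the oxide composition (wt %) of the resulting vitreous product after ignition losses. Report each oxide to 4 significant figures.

Glass mass = 483.6 g (batch 517.2 − LOI 33.61).
Composition: MgO 9.749%, Al2O3 0.2459%, SiO2 90.00%

Full precision is kept through every step; values along the way are displayed, rounded to 4 significant digits, in the printout; each reported value includes exactly one rounding — all derived quantities are carried in full precision (the yield, ignition loss, net glass mass, three oxide percentages, totals) from the batch weights per 483.6 g of glass, precisely as stated by the problem or the answer.
Delivered oxide masses:
  MgO: 64.45·0.3163 + 56.31·0.4752 = 47.14 g
  Al2O3: 396.4·0.003000 = 1.189 g
  SiO2: 64.45·0.6331 + 396.4·0.9950 = 435.2 g
LOI: 64.45·0.05060 + 396.4·0.002000 + 56.31·0.5248 = 33.61 g
Net of LOI, the glass mass = 517.2 − 33.61 = 483.6 g (matching Σ of the oxides)
wt % = 100 × oxide mass / glass mass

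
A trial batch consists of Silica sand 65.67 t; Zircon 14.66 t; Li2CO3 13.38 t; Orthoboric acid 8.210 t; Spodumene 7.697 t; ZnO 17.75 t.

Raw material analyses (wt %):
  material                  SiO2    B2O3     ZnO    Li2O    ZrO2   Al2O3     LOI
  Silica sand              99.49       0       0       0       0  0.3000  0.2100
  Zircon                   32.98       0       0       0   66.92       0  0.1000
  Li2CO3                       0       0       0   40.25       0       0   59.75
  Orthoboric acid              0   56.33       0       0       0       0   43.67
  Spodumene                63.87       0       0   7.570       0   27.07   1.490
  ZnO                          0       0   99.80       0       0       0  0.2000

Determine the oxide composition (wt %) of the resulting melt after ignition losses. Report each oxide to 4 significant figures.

Mid-chain values are shown rounded off to 4 significant figures as written — all arithmetic runs at exact precision at each step — every reported result includes exactly one rounding. All derived quantities, which include glass mass, six oxide percentages, ignition loss, yield, the totals, are re-derived in exact precision, as quoted within the question or the answer, from the weighed amounts on 115.5 t of glass.
Per-oxide mass from batch:
  SiO2: 65.67·0.9949 + 14.66·0.3298 + 7.697·0.6387 = 75.09 t
  B2O3: 8.210·0.5633 = 4.625 t
  ZnO: 17.75·0.9980 = 17.71 t
  Li2O: 13.38·0.4025 + 7.697·0.07570 = 5.968 t
  ZrO2: 14.66·0.6692 = 9.810 t
  Al2O3: 65.67·0.003000 + 7.697·0.2707 = 2.281 t
LOI: 65.67·0.002100 + 14.66·0.001000 + 13.38·0.5975 + 8.210·0.4367 + 7.697·0.01490 + 17.75·0.002000 = 11.88 t
Glass mass = batch − LOI = 127.4 − 11.88 = 115.5 t (equal to the oxide-mass sum)
wt % = oxide mass / glass mass × 100

Glass mass = 115.5 t (batch 127.4 − LOI 11.88).
Composition: SiO2 65.02%, B2O3 4.005%, ZnO 15.34%, Li2O 5.168%, ZrO2 8.495%, Al2O3 1.975%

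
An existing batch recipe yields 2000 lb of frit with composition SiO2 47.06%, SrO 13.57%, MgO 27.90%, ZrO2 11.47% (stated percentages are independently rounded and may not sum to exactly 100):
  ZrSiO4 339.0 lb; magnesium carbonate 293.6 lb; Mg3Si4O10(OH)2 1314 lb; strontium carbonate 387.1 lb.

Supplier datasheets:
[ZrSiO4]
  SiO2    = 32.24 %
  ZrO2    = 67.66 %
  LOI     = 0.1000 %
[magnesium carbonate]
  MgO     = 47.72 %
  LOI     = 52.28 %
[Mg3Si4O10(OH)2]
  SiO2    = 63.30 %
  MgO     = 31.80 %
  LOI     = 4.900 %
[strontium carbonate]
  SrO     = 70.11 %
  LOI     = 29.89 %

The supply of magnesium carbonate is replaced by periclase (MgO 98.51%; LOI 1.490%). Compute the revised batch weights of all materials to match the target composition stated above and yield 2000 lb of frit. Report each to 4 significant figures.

Values along the way appear, rounded to 4 significant digits, within the worked lines — the whole derivation carries full float precision in every operation — every reported value takes just one rounding — the derived quantities are computed at full float precision (the four compositions, the yield, LOI, the totals, net glass mass) from the batch weights at 2000 lb of glass, precisely as stated by the question or the answer.
Per-oxide target masses for 2000 lb frit:
  SiO2: 47.06% × 2000 = 941.2 lb
  SrO: 13.57% × 2000 = 271.4 lb
  MgO: 27.90% × 2000 = 558.0 lb
  ZrO2: 11.47% × 2000 = 229.4 lb
Checking each oxide sum applying the batch weights above, on the stated basis (sum by sum, the targets are met inside rounding margins):
  SiO2: 339.0·0.3224 + 1314·0.6330 = 941.1 lb (target 941.2 lb)
  SrO: 387.1·0.7011 = 271.4 lb (target 271.4 lb)
  MgO: 142.2·0.9851 + 1314·0.3180 = 557.9 lb (target 558.0 lb)
  ZrO2: 339.0·0.6766 = 229.4 lb (target 229.4 lb)
Auditing the glass mass value: batch Σ − ignition loss = 2000 lb (targets for the oxides total 2000 lb; against the stated basis, 2000 lb — deltas are rounding alone).
Whole-batch sum: Σ batch = 2182 lb; LOI removed, Σ of batch·LOI: 182.5 lb; as yield: glass ÷ batch → 91.64%.

Revised batch per 2000 lb frit:
  ZrSiO4: 339.0 lb
  periclase: 142.2 lb
  Mg3Si4O10(OH)2: 1314 lb
  strontium carbonate: 387.1 lb
Total batch = 2182 lb; LOI loss = 182.5 lb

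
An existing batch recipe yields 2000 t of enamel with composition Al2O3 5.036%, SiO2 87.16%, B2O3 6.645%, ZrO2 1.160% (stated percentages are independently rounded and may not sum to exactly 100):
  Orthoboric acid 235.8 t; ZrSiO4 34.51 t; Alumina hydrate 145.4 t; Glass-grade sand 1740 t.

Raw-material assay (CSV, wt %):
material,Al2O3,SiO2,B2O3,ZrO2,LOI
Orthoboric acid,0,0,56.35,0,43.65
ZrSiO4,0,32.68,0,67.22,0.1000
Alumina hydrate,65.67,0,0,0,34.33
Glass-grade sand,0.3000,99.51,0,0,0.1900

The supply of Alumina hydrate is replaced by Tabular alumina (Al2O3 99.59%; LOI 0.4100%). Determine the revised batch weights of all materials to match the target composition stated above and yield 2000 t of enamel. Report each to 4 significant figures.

The whole derivation holds full precision all the way through — intermediates are shown, with 4-significant-digit rounding, between the steps. Every reported result is rounded a single time — all derived quantities are carried at full precision (the four compositions, LOI, the totals, the yield, net glass mass) using the weight values for 2000 t of glass, as they appear in either problem or answer.
Target oxide masses per 2000 t enamel:
  Al2O3: 5.036% × 2000 = 100.7 t
  SiO2: 87.16% × 2000 = 1743 t
  B2O3: 6.645% × 2000 = 132.9 t
  ZrO2: 1.160% × 2000 = 23.20 t
Verifying the oxide balance using the reported weights, at the basis given (sum by sum, the targets are met up to rounding of the answer):
  Al2O3: 95.89·0.9959 + 1740·0.003000 = 100.7 t (target 100.7 t)
  SiO2: 34.51·0.3268 + 1740·0.9951 = 1743 t (target 1743 t)
  B2O3: 235.8·0.5635 = 132.9 t (target 132.9 t)
  ZrO2: 34.51·0.6722 = 23.20 t (target 23.20 t)
Glass-mass closure: whole batch net of LOI = 2000 t (targets for the oxides total 2000 t; the stated basis being 2000 t — rounding explains the deltas).
Total batch = Σ batch = 2106 t; the LOI term Σ batch·LOI equals 106.7 t; yield = glass ÷ total batch = 94.94%.

Revised batch per 2000 t enamel:
  Orthoboric acid: 235.8 t
  ZrSiO4: 34.51 t
  Tabular alumina: 95.89 t
  Glass-grade sand: 1740 t
Total batch = 2106 t; LOI loss = 106.7 t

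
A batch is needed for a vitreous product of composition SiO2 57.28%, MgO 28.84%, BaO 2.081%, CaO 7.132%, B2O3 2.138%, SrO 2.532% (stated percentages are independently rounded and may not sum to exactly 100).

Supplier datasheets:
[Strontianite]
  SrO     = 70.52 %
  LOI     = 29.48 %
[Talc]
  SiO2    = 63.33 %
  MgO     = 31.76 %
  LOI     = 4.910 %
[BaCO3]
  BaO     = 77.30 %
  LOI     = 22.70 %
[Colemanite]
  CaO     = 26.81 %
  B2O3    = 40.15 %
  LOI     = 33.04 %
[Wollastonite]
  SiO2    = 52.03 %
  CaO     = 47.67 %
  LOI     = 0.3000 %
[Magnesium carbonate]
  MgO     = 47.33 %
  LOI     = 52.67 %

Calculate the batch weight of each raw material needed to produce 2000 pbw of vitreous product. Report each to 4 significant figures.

Rounding to four significant digits applies to every mid-chain value as displayed; every computation keeps full float precision through the solve. Each reported result undergoes a single rounding; all derived quantities (LOI, six oxide percentages, glass mass, the yield, the totals) are computed at full precision starting from the weights at 2000 pbw of glass exactly as shown in problem or answer.
Oxide mass targets, per 2000 pbw vitreous product:
  SiO2: 57.28% × 2000 = 1146 pbw
  MgO: 28.84% × 2000 = 576.8 pbw
  BaO: 2.081% × 2000 = 41.62 pbw
  CaO: 7.132% × 2000 = 142.6 pbw
  B2O3: 2.138% × 2000 = 42.76 pbw
  SrO: 2.532% × 2000 = 50.64 pbw
Mass-balance tally per oxide from the weights as reported, relative to the basis at hand (target by target, the sums agree net of answer rounding effects):
  SiO2: 1612·0.6333 + 239.3·0.5203 = 1145 pbw (target 1146 pbw)
  MgO: 1612·0.3176 + 136.8·0.4733 = 576.7 pbw (target 576.8 pbw)
  BaO: 53.84·0.7730 = 41.62 pbw (target 41.62 pbw)
  CaO: 106.5·0.2681 + 239.3·0.4767 = 142.6 pbw (target 142.6 pbw)
  B2O3: 106.5·0.4015 = 42.76 pbw (target 42.76 pbw)
  SrO: 71.81·0.7052 = 50.64 pbw (target 50.64 pbw)
Glass-mass closure: net batch after ignition = 2000 pbw (per-oxide target masses sum to 2000 pbw; against the stated basis, 2000 pbw — rounding explains the deltas).
Total batch = Σ batch = 2220 pbw; LOI loss = Σ batch·LOI = 220.5 pbw; glass ÷ batch gives a yield of 90.07%.

Batch per 2000 pbw vitreous product:
  Strontianite: 71.81 pbw
  Talc: 1612 pbw
  BaCO3: 53.84 pbw
  Colemanite: 106.5 pbw
  Wollastonite: 239.3 pbw
  Magnesium carbonate: 136.8 pbw
Total batch = 2220 pbw; LOI loss = 220.5 pbw; yield = 90.07%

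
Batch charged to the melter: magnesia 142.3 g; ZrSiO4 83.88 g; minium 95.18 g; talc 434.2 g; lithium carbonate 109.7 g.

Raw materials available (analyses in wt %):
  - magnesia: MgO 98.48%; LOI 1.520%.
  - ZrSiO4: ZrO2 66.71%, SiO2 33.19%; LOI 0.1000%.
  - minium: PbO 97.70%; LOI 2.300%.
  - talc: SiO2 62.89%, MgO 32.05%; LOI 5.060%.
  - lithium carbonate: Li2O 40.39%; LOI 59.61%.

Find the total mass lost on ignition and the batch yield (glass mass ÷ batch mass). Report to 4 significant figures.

Working values are displayed, rounded to four significant figures, between the steps — all arithmetic runs at exact precision through the solve — every reported result receives exactly one rounding; the derived quantities are computed from the batch weights per 773.5 g of glass at full float precision (LOI, glass mass, the yield, the totals, five oxide percentages), as quoted within problem or answer.
Each material's LOI contribution:
  magnesia: 142.3 × 0.01520 = 2.163 g
  ZrSiO4: 83.88 × 0.001000 = 0.08388 g
  minium: 95.18 × 0.02300 = 2.189 g
  talc: 434.2 × 0.05060 = 21.97 g
  lithium carbonate: 109.7 × 0.5961 = 65.39 g
Total LOI = 91.80 g
Glass = batch − LOI = 865.3 − 91.80 = 773.5 g

LOI loss = 91.80 g; glass = 773.5 g; yield = 89.39%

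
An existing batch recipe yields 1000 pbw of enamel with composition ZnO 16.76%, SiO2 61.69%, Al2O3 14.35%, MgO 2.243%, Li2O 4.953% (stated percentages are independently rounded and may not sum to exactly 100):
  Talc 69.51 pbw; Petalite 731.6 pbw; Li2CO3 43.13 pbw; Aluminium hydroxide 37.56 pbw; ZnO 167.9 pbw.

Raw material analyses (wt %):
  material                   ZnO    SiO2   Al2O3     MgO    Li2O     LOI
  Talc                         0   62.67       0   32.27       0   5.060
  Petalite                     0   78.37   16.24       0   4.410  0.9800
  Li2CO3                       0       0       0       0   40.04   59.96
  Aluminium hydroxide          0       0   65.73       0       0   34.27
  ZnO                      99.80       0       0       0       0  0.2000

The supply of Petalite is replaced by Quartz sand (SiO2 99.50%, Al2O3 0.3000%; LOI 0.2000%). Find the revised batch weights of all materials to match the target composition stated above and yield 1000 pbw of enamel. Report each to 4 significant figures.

In-progress results appear rounded off to 4 significant digits in the printout; all arithmetic keeps full float precision through every step. A single rounding yields each reported number. All derived quantities, which include net glass mass, ignition loss, five oxide percentages, the totals, yield, are rebuilt at exact precision, as they appear in the problem or answer text, using the weight values at 1000 pbw of glass.
Oxide mass targets, per 1000 pbw enamel:
  ZnO: 16.76% × 1000 = 167.6 pbw
  SiO2: 61.69% × 1000 = 616.9 pbw
  Al2O3: 14.35% × 1000 = 143.5 pbw
  MgO: 2.243% × 1000 = 22.43 pbw
  Li2O: 4.953% × 1000 = 49.53 pbw
Per-oxide balance check given the weights on record, versus the basis set out (delivered sums recover each target given rounding of the digits):
  ZnO: 167.9·0.9980 = 167.6 pbw (target 167.6 pbw)
  SiO2: 69.51·0.6267 + 576.2·0.9950 = 616.9 pbw (target 616.9 pbw)
  Al2O3: 576.2·0.003000 + 215.7·0.6573 = 143.5 pbw (target 143.5 pbw)
  MgO: 69.51·0.3227 = 22.43 pbw (target 22.43 pbw)
  Li2O: 123.7·0.4004 = 49.53 pbw (target 49.53 pbw)
Glass-mass closure: total batch − LOI = 999.9 pbw (the Σ of target masses is 1000 pbw; against the stated basis, 1000 pbw — any gap is answer rounding).
Batch grand total — Σ batch = 1153 pbw; the LOI term Σ batch·LOI equals 153.1 pbw; yield = glass ÷ total batch = 86.72%.

Revised batch per 1000 pbw enamel:
  Talc: 69.51 pbw
  Quartz sand: 576.2 pbw
  Li2CO3: 123.7 pbw
  Aluminium hydroxide: 215.7 pbw
  ZnO: 167.9 pbw
Total batch = 1153 pbw; LOI loss = 153.1 pbw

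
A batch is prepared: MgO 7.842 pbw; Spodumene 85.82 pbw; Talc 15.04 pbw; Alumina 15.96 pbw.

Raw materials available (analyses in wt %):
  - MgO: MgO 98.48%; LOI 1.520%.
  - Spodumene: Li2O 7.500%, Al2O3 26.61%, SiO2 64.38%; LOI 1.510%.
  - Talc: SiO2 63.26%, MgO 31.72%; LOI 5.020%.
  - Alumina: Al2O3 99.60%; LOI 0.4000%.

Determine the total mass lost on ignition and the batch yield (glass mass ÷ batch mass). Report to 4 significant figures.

LOI loss = 2.234 pbw; glass = 122.4 pbw; yield = 98.21%

In-progress results are shown, rounded to 4 significant digits, when written out. Every computation runs at exact precision at each step — each reported number is rounded just once. Derived quantities, including the totals, four oxide percentages, LOI, the yield, glass mass, are carried starting from the weights for 122.4 pbw of glass at exact precision, precisely as stated by problem or answer.
Per-material ignition loss:
  MgO: 7.842 × 0.01520 = 0.1192 pbw
  Spodumene: 85.82 × 0.01510 = 1.296 pbw
  Talc: 15.04 × 0.05020 = 0.7550 pbw
  Alumina: 15.96 × 0.004000 = 0.06384 pbw
Total LOI = 2.234 pbw
Glass = batch − LOI = 124.7 − 2.234 = 122.4 pbw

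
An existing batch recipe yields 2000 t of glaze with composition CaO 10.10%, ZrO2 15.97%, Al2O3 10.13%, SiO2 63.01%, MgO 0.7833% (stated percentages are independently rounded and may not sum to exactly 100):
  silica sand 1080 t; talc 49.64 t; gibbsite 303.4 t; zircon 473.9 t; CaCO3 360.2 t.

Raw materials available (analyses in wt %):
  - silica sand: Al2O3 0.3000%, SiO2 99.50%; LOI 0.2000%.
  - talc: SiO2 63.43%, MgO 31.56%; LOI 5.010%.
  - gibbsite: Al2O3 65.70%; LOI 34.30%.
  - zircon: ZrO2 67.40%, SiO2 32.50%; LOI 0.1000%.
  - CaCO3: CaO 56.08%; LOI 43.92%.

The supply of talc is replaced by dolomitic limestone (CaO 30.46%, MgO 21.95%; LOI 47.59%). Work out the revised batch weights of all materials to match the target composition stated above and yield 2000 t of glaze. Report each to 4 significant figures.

Working values are shown rounded to 4 significant digits in the printout; each numeric step keeps exact precision through the solve. Every reported value undergoes a single rounding. All derived quantities are recomputed starting from the weights for 2000 t of glass at exact precision (totals, the five compositions, net glass mass, the yield, ignition loss), as set out in problem or answer.
Target masses of each oxide per 2000 t glaze:
  CaO: 10.10% × 2000 = 202.0 t
  ZrO2: 15.97% × 2000 = 319.4 t
  Al2O3: 10.13% × 2000 = 202.6 t
  SiO2: 63.01% × 2000 = 1260 t
  MgO: 0.7833% × 2000 = 15.67 t
Mass-balance tally per oxide working from each reported weight, at the basis given (target by target, the sums agree modulo rounding of the values):
  CaO: 71.37·0.3046 + 321.4·0.5608 = 202.0 t (target 202.0 t)
  ZrO2: 473.9·0.6740 = 319.4 t (target 319.4 t)
  Al2O3: 1112·0.003000 + 303.3·0.6570 = 202.6 t (target 202.6 t)
  SiO2: 1112·0.9950 + 473.9·0.3250 = 1260 t (target 1260 t)
  MgO: 71.37·0.2195 = 15.67 t (target 15.67 t)
Auditing the glass mass value: batch Σ − ignition loss = 2000 t (summing oxide targets gives 2000 t; the stated basis being 2000 t — differing by rounding only).
Batch total: Σ batch = 2282 t; LOI removed, Σ of batch·LOI: 281.9 t; yield = glass ÷ total batch = 87.65%.

Revised batch per 2000 t glaze:
  silica sand: 1112 t
  dolomitic limestone: 71.37 t
  gibbsite: 303.3 t
  zircon: 473.9 t
  CaCO3: 321.4 t
Total batch = 2282 t; LOI loss = 281.9 t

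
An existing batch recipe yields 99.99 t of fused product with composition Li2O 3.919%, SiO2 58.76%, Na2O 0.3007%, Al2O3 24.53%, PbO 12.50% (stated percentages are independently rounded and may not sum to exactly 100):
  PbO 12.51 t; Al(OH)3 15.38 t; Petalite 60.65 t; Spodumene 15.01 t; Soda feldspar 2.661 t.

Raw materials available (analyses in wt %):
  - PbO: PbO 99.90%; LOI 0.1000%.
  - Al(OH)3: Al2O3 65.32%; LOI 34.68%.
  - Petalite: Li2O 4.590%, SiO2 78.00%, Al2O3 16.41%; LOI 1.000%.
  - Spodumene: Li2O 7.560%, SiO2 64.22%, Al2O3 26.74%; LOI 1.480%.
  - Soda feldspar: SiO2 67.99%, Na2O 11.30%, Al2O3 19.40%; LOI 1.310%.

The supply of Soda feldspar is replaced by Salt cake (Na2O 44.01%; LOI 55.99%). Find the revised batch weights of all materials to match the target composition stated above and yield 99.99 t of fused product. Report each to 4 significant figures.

Revised batch per 99.99 t fused product:
  PbO: 12.51 t
  Al(OH)3: 16.16 t
  Petalite: 65.28 t
  Spodumene: 12.20 t
  Salt cake: 0.6832 t
Total batch = 106.8 t; LOI loss = 6.833 t

The whole derivation runs at exact precision at each step. Intermediates are displayed with 4-significant-figure rounding on the page; every reported value takes a single rounding — the derived quantities are recomputed from the weighed amounts per 99.99 t of glass at full precision (yield, net glass mass, the totals, five oxide percentages, ignition loss) exactly as printed in problem or answer.
Oxide-by-oxide targets in 99.99 t fused product:
  Li2O: 3.919% × 99.99 = 3.919 t
  SiO2: 58.76% × 99.99 = 58.75 t
  Na2O: 0.3007% × 99.99 = 0.3007 t
  Al2O3: 24.53% × 99.99 = 24.53 t
  PbO: 12.50% × 99.99 = 12.50 t
Oxide-by-oxide audit on the weights just shown, versus the basis set out (sums match the target masses inside rounding margins):
  Li2O: 65.28·0.04590 + 12.20·0.07560 = 3.919 t (target 3.919 t)
  SiO2: 65.28·0.7800 + 12.20·0.6422 = 58.75 t (target 58.75 t)
  Na2O: 0.6832·0.4401 = 0.3007 t (target 0.3007 t)
  Al2O3: 16.16·0.6532 + 65.28·0.1641 + 12.20·0.2674 = 24.53 t (target 24.53 t)
  PbO: 12.51·0.9990 = 12.50 t (target 12.50 t)
Glass-mass bookkeeping: net batch after ignition = 100.0 t (oxide target masses add up to 100.0 t; against the stated basis, 99.99 t — differing by rounding only).
Whole-batch sum: Σ batch = 106.8 t; the LOI term Σ batch·LOI equals 6.833 t; glass ÷ batch gives a yield of 93.60%.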